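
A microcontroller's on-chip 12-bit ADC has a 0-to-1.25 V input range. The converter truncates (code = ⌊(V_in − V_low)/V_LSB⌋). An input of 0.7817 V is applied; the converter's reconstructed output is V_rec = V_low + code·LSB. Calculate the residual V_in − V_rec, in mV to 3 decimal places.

One LSB is 1.25 V / 4096 = 305.18 µV.
(V_in − V_low)/LSB = (0.7817 − 0)/0.000305176 = 2561.4746 → code 2561 (floor).
Code 2561 maps back to 0 + 2561×0.000305176 V = 0.78155518 V.
Difference: 0.000144824 V → 0.145 mV.

0.145 mV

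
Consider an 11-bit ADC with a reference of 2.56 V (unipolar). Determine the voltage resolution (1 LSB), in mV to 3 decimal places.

Full-scale span = 2.56 V.
LSB = 2.56 / 2^11 = 2.56 / 2048 = 0.00125 V = 1.250 mV.

1.250 mV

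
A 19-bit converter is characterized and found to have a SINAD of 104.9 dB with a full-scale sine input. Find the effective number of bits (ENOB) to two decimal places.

17.13 bits

ENOB = (SINAD − 1.76) / 6.02 = (104.9 − 1.76)/6.02 = 17.133.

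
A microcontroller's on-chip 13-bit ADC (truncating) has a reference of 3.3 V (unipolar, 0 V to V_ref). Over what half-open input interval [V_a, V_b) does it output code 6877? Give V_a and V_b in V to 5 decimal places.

[2.77028 V, 2.77068 V)

LSB = 3.3/2^13 = 402.83 µV.
V_a = V_low + 6877·LSB = 2.77028 V; V_b = V_low + 6878·LSB = 2.77068 V.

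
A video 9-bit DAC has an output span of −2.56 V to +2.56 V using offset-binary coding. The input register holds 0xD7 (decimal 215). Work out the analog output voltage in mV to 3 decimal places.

-410.000 mV

LSB = 5.12 V / 2^9 = 10.000 mV.
Code 0xD7 = 215 decimal.
V_out = (−2.56) + 215 × 0.01 V = -0.41 V.
= -410.000 mV.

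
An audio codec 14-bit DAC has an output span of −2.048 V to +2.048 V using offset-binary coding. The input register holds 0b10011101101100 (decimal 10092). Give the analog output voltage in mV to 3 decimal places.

LSB = 4.096 V / 2^14 = 250.00 µV.
Code 0b10011101101100 = 10092 decimal.
V_out = (−2.048) + 10092 × 0.00025 V = 0.475 V.
= 475.000 mV.

475.000 mV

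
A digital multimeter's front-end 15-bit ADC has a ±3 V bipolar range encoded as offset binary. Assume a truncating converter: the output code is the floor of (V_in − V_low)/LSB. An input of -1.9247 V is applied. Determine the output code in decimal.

With 32768 levels over 6 V, one step is 183.11 µV.
(-1.9247 − (−3)) / 0.000183105 = 5872.572 LSBs.
⌊·⌋(5872.572) = 5872.

code 5872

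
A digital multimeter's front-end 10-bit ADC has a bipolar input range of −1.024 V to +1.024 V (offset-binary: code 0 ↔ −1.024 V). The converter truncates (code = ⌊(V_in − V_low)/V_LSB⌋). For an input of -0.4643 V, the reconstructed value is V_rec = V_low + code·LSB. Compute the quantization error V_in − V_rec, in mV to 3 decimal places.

1.700 mV

Step size: 2.048 V ÷ 2^10 = 2.000 mV.
(V_in − V_low)/LSB = (-0.4643 − (−1.024))/0.002 = 279.8500 → code 279 (floor).
Reconstructed: -0.466 V.
V_in − V_rec = 0.0017 V = 1.700 mV.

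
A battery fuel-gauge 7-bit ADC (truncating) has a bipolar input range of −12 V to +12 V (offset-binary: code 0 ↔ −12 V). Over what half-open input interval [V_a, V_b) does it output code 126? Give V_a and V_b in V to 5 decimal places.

[11.62500 V, 11.81250 V)

LSB = 24/2^7 = 187.500 mV.
V_a = V_low + 126·LSB = 11.625 V; V_b = V_low + 127·LSB = 11.8125 V.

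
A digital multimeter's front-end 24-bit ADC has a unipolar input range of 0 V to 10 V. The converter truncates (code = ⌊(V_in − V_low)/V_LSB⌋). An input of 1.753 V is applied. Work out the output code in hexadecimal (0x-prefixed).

With 16777216 levels over 10 V, one step is 0.60 µV.
(V_in − V_low)/LSB = (1.753 − 0) / 5.96046e-07 = 2941045.965.
So the output code is 2941045.
In hexadecimal (0x-prefixed): 0x2CE075.

code 0x2CE075 (decimal 2941045)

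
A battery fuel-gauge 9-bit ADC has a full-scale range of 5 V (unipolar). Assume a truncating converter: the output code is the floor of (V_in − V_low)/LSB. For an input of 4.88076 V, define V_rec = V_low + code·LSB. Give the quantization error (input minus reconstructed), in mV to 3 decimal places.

LSB = 5/2^9 = 9.766 mV.
(V_in − V_low)/LSB = (4.88076 − 0)/0.00976562 = 499.7898 → code 499 (floor).
V_rec = 0 + 499·0.00976562 = 4.8730469 V.
V_in − V_rec = 0.00771313 V = 7.713 mV.

7.713 mV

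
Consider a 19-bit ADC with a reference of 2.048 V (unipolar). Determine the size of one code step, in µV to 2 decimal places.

Full-scale span = 2.048 V.
LSB = 2.048 / 2^19 = 2.048 / 524288 = 3.90625e-06 V = 3.91 µV.

3.91 µV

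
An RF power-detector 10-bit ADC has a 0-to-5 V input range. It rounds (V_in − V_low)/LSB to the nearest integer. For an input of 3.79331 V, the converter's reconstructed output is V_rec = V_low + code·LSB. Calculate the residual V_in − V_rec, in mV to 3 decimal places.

-0.635 mV

One LSB is 5 V / 1024 = 4.883 mV.
(3.79331 − 0)/0.00488281 = 776.8699; round gives code 777.
Reconstructed: 3.7939453 V.
V_in − V_rec = -0.000635313 V = -0.635 mV.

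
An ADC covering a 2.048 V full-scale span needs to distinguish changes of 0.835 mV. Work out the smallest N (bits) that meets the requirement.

Number of steps required ≥ 2.048 V / 0.835 mV = 2452.69.
Need 2^N ≥ 2452.69; 2^11 = 2048, 2^12 = 4096.
Minimum N = 12.

12 bits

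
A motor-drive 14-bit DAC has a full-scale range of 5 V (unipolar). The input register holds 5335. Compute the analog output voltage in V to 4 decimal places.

1.6281 V

LSB = 5 V / 2^14 = 305.18 µV.
V_out = 0 + 5335 × 0.000305176 V = 1.62811 V.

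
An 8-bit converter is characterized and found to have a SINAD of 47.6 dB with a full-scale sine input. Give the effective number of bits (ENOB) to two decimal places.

7.61 bits

ENOB = (SINAD − 1.76) / 6.02 = (47.6 − 1.76)/6.02 = 7.615.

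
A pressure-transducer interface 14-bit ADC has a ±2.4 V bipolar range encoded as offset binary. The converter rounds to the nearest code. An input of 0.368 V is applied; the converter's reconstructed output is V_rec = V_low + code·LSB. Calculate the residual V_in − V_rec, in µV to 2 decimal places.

One LSB is 4.8 V / 16384 = 292.97 µV.
Scaled input = 9448.1067 LSBs, so code = 9448.
Code 9448 maps back to (−2.4) + 9448×0.000292969 V = 0.36796875 V.
V_in − V_rec = 3.125e-05 V = 31.25 µV.

31.25 µV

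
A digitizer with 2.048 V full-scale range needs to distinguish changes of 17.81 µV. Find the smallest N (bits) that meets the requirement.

Number of steps required ≥ 2.048 V / 17.81 µV = 114991.58.
Need 2^N ≥ 114991.58; 2^16 = 65536, 2^17 = 131072.
Minimum N = 17.

17 bits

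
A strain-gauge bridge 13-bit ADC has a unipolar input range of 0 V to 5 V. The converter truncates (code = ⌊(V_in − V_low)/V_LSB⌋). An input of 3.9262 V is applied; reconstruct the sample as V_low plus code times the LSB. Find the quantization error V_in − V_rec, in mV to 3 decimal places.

Step size: 5 V ÷ 2^13 = 0.610 mV.
Scaled input = 6432.6861 LSBs, so code = 6432.
Reconstructed: 3.9257812 V.
Error = 3.9262 − 3.9257812 = 0.00041875 V = 0.419 mV.

0.419 mV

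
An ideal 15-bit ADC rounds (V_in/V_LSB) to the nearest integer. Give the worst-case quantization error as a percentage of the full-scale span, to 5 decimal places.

0.00153 %

Rounding → worst-case error = ½ LSB = V_FS/2^16, so 100/65536 = 0.00152588 % of full scale.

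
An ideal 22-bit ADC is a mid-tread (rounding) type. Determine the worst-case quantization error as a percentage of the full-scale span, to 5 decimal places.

Rounding → worst-case error = ½ LSB = V_FS/2^23, so 100/8388608 = 1.19209e-05 % of full scale.

0.00001 %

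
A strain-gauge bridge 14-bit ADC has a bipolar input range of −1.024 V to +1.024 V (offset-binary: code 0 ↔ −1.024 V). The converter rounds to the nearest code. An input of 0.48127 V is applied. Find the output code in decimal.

code 12042

Full-scale span = 2.048 V; LSB = 2.048/2^14 = 125.00 µV.
(V_in − V_low)/LSB = (0.48127 − (−1.024)) / 0.000125 = 12042.160.
round(12042.160) = 12042.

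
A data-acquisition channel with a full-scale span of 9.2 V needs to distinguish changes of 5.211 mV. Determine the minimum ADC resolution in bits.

Number of steps required ≥ 9.2 V / 5.211 mV = 1765.50.
Need 2^N ≥ 1765.50; 2^10 = 1024, 2^11 = 2048.
Minimum N = 11.

11 bits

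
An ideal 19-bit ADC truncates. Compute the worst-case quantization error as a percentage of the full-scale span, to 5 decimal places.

0.00019 %

Truncating → worst-case error = 1 LSB = V_FS/2^19, so 100/524288 = 0.000190735 % of full scale.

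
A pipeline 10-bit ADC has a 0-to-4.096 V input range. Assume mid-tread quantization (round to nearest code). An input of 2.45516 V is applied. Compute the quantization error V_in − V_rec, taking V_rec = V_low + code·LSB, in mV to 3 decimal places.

-0.840 mV

LSB = 4.096/2^10 = 4.000 mV.
Scaled input = 613.7900 LSBs, so code = 614.
Code 614 maps back to 0 + 614×0.004 V = 2.456 V.
Difference: -0.00084 V → -0.840 mV.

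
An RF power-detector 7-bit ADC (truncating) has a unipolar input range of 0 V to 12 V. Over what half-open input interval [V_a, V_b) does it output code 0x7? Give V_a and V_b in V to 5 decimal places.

[0.65625 V, 0.75000 V)

LSB = 12/2^7 = 93.750 mV.
Code 0x7 = 7 decimal.
V_a = V_low + 7·LSB = 0.65625 V; V_b = V_low + 8·LSB = 0.75 V.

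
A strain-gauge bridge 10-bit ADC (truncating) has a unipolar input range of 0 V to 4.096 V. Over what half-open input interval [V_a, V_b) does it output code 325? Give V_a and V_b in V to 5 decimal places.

LSB = 4.096/2^10 = 4.000 mV.
V_a = V_low + 325·LSB = 1.3 V; V_b = V_low + 326·LSB = 1.304 V.

[1.30000 V, 1.30400 V)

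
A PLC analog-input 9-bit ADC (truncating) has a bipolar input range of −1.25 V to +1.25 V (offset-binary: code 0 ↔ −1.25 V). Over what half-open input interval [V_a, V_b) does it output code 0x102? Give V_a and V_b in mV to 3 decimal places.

LSB = 2.5/2^9 = 4.883 mV.
Code 0x102 = 258 decimal.
V_a = V_low + 258·LSB = 0.00976562 V; V_b = V_low + 259·LSB = 0.0146484 V.

[9.766 mV, 14.648 mV)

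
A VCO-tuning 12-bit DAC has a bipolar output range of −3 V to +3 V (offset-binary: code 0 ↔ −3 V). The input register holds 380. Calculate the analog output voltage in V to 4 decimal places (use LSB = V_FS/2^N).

LSB = 6 V / 2^12 = 1.465 mV.
V_out = (−3) + 380 × 0.00146484 V = -2.44336 V.

-2.4434 V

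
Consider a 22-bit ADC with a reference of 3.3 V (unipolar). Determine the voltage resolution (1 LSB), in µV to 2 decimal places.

Full-scale span = 3.3 V.
LSB = 3.3 / 2^22 = 3.3 / 4194304 = 7.86781e-07 V = 0.79 µV.

0.79 µV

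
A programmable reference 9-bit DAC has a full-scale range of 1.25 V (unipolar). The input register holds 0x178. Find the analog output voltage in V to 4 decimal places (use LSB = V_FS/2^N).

0.9180 V

LSB = 1.25 V / 2^9 = 2.441 mV.
Code 0x178 = 376 decimal.
V_out = 0 + 376 × 0.00244141 V = 0.917969 V.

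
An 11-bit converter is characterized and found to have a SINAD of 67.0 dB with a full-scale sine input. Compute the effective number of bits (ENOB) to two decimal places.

10.84 bits

ENOB = (SINAD − 1.76) / 6.02 = (67.0 − 1.76)/6.02 = 10.837.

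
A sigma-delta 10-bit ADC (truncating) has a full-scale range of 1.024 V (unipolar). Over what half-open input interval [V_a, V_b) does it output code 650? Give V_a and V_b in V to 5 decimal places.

[0.65000 V, 0.65100 V)

LSB = 1.024/2^10 = 1.000 mV.
V_a = V_low + 650·LSB = 0.65 V; V_b = V_low + 651·LSB = 0.651 V.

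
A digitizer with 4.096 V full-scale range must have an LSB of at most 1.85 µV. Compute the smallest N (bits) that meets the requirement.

22 bits

Number of steps required ≥ 4.096 V / 1.85 µV = 2214054.05.
Need 2^N ≥ 2214054.05; 2^21 = 2097152, 2^22 = 4194304.
Minimum N = 22.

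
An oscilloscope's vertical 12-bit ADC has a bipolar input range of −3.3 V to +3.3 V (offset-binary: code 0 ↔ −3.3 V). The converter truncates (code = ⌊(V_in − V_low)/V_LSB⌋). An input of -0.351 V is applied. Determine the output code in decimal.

code 1830

LSB = 6.6 V / 4096 = 1.611 mV.
(V_in − V_low)/LSB = (-0.351 − (−3.3)) / 0.00161133 = 1830.167.
So the output code is 1830.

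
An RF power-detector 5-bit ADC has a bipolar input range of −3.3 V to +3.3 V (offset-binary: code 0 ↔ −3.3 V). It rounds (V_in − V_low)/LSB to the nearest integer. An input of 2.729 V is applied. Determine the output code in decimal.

code 29

With 32 levels over 6.6 V, one step is 206.250 mV.
(2.729 − (−3.3)) / 0.20625 = 29.232 LSBs.
round(29.232) = 29.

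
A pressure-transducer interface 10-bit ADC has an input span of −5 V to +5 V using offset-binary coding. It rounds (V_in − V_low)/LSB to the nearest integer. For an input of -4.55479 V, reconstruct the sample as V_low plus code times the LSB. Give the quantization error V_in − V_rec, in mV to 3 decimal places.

LSB = 10/2^10 = 9.766 mV.
(V_in − V_low)/LSB = (-4.55479 − (−5))/0.00976562 = 45.5895 → code 46 (round).
V_rec = (−5) + 46·0.00976562 = -4.5507812 V.
Difference: -0.00400875 V → -4.009 mV.

-4.009 mV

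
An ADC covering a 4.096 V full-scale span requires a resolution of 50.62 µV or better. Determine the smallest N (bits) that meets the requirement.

Number of steps required ≥ 4.096 V / 50.62 µV = 80916.63.
Need 2^N ≥ 80916.63; 2^16 = 65536, 2^17 = 131072.
Minimum N = 17.

17 bits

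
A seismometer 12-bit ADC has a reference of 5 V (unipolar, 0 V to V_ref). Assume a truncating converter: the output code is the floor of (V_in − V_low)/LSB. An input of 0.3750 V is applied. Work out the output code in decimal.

code 307

LSB = 5 V / 4096 = 1.221 mV.
(0.3750 − 0) / 0.0012207 = 307.200 LSBs.
Floor → code 307.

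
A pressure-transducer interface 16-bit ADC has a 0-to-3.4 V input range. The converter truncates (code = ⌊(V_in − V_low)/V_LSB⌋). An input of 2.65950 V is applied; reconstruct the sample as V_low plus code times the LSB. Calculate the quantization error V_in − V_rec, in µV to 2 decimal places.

LSB = 3.4/2^16 = 51.88 µV.
(2.65950 − 0)/5.18799e-05 = 51262.6447; ⌊·⌋ gives code 51262.
Code 51262 maps back to 0 + 51262×5.18799e-05 V = 2.6594666 V.
V_in − V_rec = 3.34473e-05 V = 33.45 µV.

33.45 µV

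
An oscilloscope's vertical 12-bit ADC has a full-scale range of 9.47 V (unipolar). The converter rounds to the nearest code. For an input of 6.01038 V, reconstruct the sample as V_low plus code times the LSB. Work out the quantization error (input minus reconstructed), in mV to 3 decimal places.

LSB = 9.47/2^12 = 2.312 mV.
Scaled input = 2599.6322 LSBs, so code = 2600.
V_rec = 0 + 2600·0.00231201 = 6.0112305 V.
V_in − V_rec = -0.000850469 V = -0.850 mV.

-0.850 mV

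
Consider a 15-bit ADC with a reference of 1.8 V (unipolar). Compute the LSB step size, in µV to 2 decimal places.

54.93 µV

Full-scale span = 1.8 V.
LSB = 1.8 / 2^15 = 1.8 / 32768 = 5.49316e-05 V = 54.93 µV.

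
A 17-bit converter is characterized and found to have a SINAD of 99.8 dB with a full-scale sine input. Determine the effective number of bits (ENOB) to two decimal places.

ENOB = (SINAD − 1.76) / 6.02 = (99.8 − 1.76)/6.02 = 16.286.

16.29 bits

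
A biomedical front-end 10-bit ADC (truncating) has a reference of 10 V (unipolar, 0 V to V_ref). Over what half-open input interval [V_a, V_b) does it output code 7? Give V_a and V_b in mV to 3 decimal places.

[68.359 mV, 78.125 mV)

LSB = 10/2^10 = 9.766 mV.
V_a = V_low + 7·LSB = 0.0683594 V; V_b = V_low + 8·LSB = 0.078125 V.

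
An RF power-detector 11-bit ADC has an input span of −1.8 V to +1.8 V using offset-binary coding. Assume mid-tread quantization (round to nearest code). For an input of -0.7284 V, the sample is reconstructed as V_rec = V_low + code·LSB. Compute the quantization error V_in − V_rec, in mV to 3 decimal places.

-0.666 mV

Step size: 3.6 V ÷ 2^11 = 1.758 mV.
(V_in − V_low)/LSB = (-0.7284 − (−1.8))/0.00175781 = 609.6213 → code 610 (round).
Reconstructed: -0.72773438 V.
Error = -0.7284 − (−0.72773438) = -0.000665625 V = -0.666 mV.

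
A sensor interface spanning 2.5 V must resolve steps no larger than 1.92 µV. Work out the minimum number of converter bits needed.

Number of steps required ≥ 2.5 V / 1.92 µV = 1302083.33.
Need 2^N ≥ 1302083.33; 2^20 = 1048576, 2^21 = 2097152.
Minimum N = 21.

21 bits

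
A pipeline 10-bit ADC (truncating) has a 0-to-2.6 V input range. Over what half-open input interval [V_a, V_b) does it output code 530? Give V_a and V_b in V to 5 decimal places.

[1.34570 V, 1.34824 V)

LSB = 2.6/2^10 = 2.539 mV.
V_a = V_low + 530·LSB = 1.3457 V; V_b = V_low + 531·LSB = 1.34824 V.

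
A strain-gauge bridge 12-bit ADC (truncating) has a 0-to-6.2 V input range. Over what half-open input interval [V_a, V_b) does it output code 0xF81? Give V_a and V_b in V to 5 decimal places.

[6.00776 V, 6.00928 V)

LSB = 6.2/2^12 = 1.514 mV.
Code 0xF81 = 3969 decimal.
V_a = V_low + 3969·LSB = 6.00776 V; V_b = V_low + 3970·LSB = 6.00928 V.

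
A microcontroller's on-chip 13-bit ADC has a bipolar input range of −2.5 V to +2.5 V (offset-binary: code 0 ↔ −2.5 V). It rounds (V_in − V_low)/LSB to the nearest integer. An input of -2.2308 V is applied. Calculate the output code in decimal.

With 8192 levels over 5 V, one step is 0.610 mV.
(-2.2308 − (−2.5)) / 0.000610352 = 441.057 LSBs.
round(441.057) = 441.

code 441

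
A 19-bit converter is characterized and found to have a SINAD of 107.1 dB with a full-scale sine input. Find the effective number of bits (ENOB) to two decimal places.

17.50 bits

ENOB = (SINAD − 1.76) / 6.02 = (107.1 − 1.76)/6.02 = 17.498.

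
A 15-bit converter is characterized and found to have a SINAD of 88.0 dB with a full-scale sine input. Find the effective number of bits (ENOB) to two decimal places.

ENOB = (SINAD − 1.76) / 6.02 = (88.0 − 1.76)/6.02 = 14.326.

14.33 bits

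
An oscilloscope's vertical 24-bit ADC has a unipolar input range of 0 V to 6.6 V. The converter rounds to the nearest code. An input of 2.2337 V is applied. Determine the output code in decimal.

LSB = 6.6 V / 16777216 = 0.39 µV.
(V_in − V_low)/LSB = (2.2337 − 0) / 3.93391e-07 = 5678070.815.
round(5678070.815) = 5678071.

code 5678071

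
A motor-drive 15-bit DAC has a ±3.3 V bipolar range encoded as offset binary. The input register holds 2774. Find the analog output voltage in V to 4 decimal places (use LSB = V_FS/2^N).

-2.7413 V

LSB = 6.6 V / 2^15 = 201.42 µV.
V_out = (−3.3) + 2774 × 0.000201416 V = -2.74127 V.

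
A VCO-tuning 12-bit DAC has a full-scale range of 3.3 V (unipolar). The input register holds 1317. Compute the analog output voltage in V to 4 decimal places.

LSB = 3.3 V / 2^12 = 0.806 mV.
V_out = 0 + 1317 × 0.000805664 V = 1.06106 V.

1.0611 V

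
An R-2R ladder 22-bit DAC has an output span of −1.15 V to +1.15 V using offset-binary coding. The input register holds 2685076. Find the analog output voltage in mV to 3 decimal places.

LSB = 2.3 V / 2^22 = 0.55 µV.
V_out = (−1.15) + 2685076 × 5.48363e-07 V = 0.322396 V.
= 322.396 mV.

322.396 mV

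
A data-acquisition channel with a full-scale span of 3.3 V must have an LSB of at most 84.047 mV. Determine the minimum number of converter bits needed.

Number of steps required ≥ 3.3 V / 84.047 mV = 39.26.
Need 2^N ≥ 39.26; 2^5 = 32, 2^6 = 64.
Minimum N = 6.

6 bits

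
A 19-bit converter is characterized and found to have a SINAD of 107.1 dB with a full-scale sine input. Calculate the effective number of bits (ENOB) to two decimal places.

ENOB = (SINAD − 1.76) / 6.02 = (107.1 − 1.76)/6.02 = 17.498.

17.50 bits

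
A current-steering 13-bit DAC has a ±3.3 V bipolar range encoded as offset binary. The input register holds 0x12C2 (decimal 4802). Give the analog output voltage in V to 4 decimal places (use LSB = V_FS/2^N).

LSB = 6.6 V / 2^13 = 0.806 mV.
Code 0x12C2 = 4802 decimal.
V_out = (−3.3) + 4802 × 0.000805664 V = 0.568799 V.

0.5688 V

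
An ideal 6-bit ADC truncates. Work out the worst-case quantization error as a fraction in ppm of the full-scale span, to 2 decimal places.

Truncating → worst-case error = 1 LSB = V_FS/2^6, so 1e+06/64 = 15625 ppm of full scale.

15625.00 ppm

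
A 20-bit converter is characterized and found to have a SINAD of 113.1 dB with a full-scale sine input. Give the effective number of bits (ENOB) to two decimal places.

ENOB = (SINAD − 1.76) / 6.02 = (113.1 − 1.76)/6.02 = 18.495.

18.50 bits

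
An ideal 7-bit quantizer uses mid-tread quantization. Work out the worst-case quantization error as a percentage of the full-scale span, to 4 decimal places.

Rounding → worst-case error = ½ LSB = V_FS/2^8, so 100/256 = 0.390625 % of full scale.

0.3906 %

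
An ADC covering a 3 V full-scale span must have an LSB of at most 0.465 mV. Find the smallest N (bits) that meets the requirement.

Number of steps required ≥ 3 V / 0.465 mV = 6451.61.
Need 2^N ≥ 6451.61; 2^12 = 4096, 2^13 = 8192.
Minimum N = 13.

13 bits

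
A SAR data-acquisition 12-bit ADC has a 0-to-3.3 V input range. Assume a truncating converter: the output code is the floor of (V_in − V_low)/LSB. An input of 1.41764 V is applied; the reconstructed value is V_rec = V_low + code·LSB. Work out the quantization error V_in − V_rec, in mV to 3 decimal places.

Step size: 3.3 V ÷ 2^12 = 0.806 mV.
(1.41764 − 0)/0.000805664 = 1759.5920; ⌊·⌋ gives code 1759.
Code 1759 maps back to 0 + 1759×0.000805664 V = 1.4171631 V.
Error = 1.41764 − 1.4171631 = 0.000476914 V = 0.477 mV.

0.477 mV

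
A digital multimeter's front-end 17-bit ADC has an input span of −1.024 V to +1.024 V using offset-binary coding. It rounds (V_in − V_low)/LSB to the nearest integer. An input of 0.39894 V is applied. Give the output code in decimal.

code 91068

LSB = 2.048 V / 131072 = 15.62 µV.
(V_in − V_low)/LSB = (0.39894 − (−1.024)) / 1.5625e-05 = 91068.160.
Round → code 91068.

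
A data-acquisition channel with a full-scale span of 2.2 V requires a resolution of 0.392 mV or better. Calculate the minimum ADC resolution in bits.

Number of steps required ≥ 2.2 V / 0.392 mV = 5612.24.
Need 2^N ≥ 5612.24; 2^12 = 4096, 2^13 = 8192.
Minimum N = 13.

13 bits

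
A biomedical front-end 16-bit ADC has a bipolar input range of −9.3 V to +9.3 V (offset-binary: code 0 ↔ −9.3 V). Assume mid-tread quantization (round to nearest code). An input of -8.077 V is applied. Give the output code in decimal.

code 4309

LSB = 18.6 V / 65536 = 283.81 µV.
(V_in − V_low)/LSB = (-8.077 − (−9.3)) / 0.000283813 = 4309.168.
So the output code is 4309.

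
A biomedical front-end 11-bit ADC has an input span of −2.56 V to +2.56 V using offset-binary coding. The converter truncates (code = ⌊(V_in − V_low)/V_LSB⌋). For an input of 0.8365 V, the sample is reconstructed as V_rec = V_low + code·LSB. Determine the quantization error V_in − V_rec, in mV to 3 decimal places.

One LSB is 5.12 V / 2048 = 2.500 mV.
Scaled input = 1358.6000 LSBs, so code = 1358.
V_rec = (−2.56) + 1358·0.0025 = 0.835 V.
V_in − V_rec = 0.0015 V = 1.500 mV.

1.500 mV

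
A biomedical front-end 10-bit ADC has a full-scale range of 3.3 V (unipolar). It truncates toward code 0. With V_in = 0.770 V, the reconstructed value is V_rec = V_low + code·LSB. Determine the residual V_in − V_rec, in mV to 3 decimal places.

Step size: 3.3 V ÷ 2^10 = 3.223 mV.
Scaled input = 238.9333 LSBs, so code = 238.
Code 238 maps back to 0 + 238×0.00322266 V = 0.76699219 V.
V_in − V_rec = 0.00300781 V = 3.008 mV.

3.008 mV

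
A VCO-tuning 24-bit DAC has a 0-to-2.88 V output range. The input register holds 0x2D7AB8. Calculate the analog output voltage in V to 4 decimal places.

0.5116 V

LSB = 2.88 V / 2^24 = 0.17 µV.
Code 0x2D7AB8 = 2980536 decimal.
V_out = 0 + 2980536 × 1.71661e-07 V = 0.511643 V.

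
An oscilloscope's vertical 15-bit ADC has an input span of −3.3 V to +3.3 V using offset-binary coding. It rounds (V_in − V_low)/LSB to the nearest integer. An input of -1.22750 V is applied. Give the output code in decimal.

code 10290

LSB = 6.6 V / 32768 = 201.42 µV.
(V_in − V_low)/LSB = (-1.22750 − (−3.3)) / 0.000201416 = 10289.648.
So the output code is 10290.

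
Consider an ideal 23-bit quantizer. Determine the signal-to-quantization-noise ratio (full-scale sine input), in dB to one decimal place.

SNR ≈ 6.02·N + 1.76 dB = 6.02·23 + 1.76 = 140.22 dB.

140.2 dB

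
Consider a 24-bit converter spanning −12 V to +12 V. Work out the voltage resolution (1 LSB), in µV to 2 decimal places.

Full-scale span = 24 V.
LSB = 24 / 2^24 = 24 / 16777216 = 1.43051e-06 V = 1.43 µV.

1.43 µV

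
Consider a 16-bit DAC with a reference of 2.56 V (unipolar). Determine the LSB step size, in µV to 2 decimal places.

Full-scale span = 2.56 V.
LSB = 2.56 / 2^16 = 2.56 / 65536 = 3.90625e-05 V = 39.06 µV.

39.06 µV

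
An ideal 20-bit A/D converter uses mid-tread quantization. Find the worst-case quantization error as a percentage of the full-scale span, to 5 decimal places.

0.00005 %

Rounding → worst-case error = ½ LSB = V_FS/2^21, so 100/2097152 = 4.76837e-05 % of full scale.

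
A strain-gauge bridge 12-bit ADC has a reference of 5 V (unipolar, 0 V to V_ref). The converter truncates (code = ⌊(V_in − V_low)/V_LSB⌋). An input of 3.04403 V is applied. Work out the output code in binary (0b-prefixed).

With 4096 levels over 5 V, one step is 1.221 mV.
Input sits at 2493.669 steps above V_low.
⌊·⌋(2493.669) = 2493.
In binary (0b-prefixed): 0b100110111101.

code 0b100110111101 (decimal 2493)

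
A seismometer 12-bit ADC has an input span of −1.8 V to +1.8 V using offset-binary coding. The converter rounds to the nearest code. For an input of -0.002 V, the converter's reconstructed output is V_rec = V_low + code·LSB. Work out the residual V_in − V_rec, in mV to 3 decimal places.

-0.242 mV

One LSB is 3.6 V / 4096 = 0.879 mV.
Scaled input = 2045.7244 LSBs, so code = 2046.
Code 2046 maps back to (−1.8) + 2046×0.000878906 V = -0.0017578125 V.
Error = -0.002 − (−0.0017578125) = -0.000242187 V = -0.242 mV.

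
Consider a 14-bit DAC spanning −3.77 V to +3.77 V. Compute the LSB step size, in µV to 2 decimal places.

460.21 µV

Full-scale span = 7.54 V.
LSB = 7.54 / 2^14 = 7.54 / 16384 = 0.000460205 V = 460.21 µV.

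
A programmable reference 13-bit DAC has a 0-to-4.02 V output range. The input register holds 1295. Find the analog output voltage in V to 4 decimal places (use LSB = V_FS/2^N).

LSB = 4.02 V / 2^13 = 490.72 µV.
V_out = 0 + 1295 × 0.000490723 V = 0.635486 V.

0.6355 V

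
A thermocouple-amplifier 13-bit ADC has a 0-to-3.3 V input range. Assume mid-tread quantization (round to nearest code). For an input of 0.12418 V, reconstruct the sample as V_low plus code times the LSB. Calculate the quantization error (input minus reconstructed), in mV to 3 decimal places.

Step size: 3.3 V ÷ 2^13 = 402.83 µV.
Scaled input = 308.2674 LSBs, so code = 308.
V_rec = 0 + 308·0.000402832 = 0.12407227 V.
V_in − V_rec = 0.000107734 V = 0.108 mV.

0.108 mV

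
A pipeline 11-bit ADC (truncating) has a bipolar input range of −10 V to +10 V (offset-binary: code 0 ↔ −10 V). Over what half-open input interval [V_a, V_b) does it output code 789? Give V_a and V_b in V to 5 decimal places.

[-2.29492 V, -2.28516 V)

LSB = 20/2^11 = 9.766 mV.
V_a = V_low + 789·LSB = -2.29492 V; V_b = V_low + 790·LSB = -2.28516 V.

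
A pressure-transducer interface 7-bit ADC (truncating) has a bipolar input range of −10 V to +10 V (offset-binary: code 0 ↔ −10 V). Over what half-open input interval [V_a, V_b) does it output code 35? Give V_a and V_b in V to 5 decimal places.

[-4.53125 V, -4.37500 V)

LSB = 20/2^7 = 156.250 mV.
V_a = V_low + 35·LSB = -4.53125 V; V_b = V_low + 36·LSB = -4.375 V.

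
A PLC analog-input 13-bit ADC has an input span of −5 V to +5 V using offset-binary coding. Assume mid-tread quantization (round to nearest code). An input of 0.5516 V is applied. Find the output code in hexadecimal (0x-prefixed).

With 8192 levels over 10 V, one step is 1.221 mV.
Input sits at 4547.871 steps above V_low.
So the output code is 4548.
In hexadecimal (0x-prefixed): 0x11C4.

code 0x11C4 (decimal 4548)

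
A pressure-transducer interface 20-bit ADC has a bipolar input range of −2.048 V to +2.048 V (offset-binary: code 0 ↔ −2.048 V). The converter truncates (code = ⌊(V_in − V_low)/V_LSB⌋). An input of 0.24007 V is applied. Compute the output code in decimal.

code 585745

With 1048576 levels over 4.096 V, one step is 3.91 µV.
(V_in − V_low)/LSB = (0.24007 − (−2.048)) / 3.90625e-06 = 585745.920.
So the output code is 585745.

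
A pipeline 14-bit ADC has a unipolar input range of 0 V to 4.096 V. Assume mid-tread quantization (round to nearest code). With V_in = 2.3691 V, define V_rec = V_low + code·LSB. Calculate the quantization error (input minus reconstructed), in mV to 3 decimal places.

LSB = 4.096/2^14 = 250.00 µV.
(V_in − V_low)/LSB = (2.3691 − 0)/0.00025 = 9476.4000 → code 9476 (round).
Reconstructed: 2.369 V.
V_in − V_rec = 0.0001 V = 0.100 mV.

0.100 mV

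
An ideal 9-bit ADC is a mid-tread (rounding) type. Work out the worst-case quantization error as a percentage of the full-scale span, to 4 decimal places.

0.0977 %

Rounding → worst-case error = ½ LSB = V_FS/2^10, so 100/1024 = 0.0976562 % of full scale.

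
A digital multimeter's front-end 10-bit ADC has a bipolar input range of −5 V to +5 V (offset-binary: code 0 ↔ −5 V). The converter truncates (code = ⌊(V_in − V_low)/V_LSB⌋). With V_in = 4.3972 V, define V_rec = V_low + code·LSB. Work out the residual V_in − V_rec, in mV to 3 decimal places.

One LSB is 10 V / 1024 = 9.766 mV.
(V_in − V_low)/LSB = (4.3972 − (−5))/0.00976562 = 962.2733 → code 962 (floor).
Reconstructed: 4.3945312 V.
Error = 4.3972 − 4.3945312 = 0.00266875 V = 2.669 mV.

2.669 mV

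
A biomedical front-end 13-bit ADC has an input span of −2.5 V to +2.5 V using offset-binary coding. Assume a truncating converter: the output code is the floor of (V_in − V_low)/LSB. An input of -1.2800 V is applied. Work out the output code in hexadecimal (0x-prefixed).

With 8192 levels over 5 V, one step is 0.610 mV.
Input sits at 1998.848 steps above V_low.
Floor → code 1998.
In hexadecimal (0x-prefixed): 0x7CE.

code 0x7CE (decimal 1998)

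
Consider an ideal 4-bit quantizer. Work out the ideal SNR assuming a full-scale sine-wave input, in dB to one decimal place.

25.8 dB

SNR ≈ 6.02·N + 1.76 dB = 6.02·4 + 1.76 = 25.84 dB.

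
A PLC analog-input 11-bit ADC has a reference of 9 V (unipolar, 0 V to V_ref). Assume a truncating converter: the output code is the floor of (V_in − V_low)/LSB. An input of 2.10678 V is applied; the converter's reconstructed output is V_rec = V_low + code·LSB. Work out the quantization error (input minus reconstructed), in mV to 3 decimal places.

1.800 mV

One LSB is 9 V / 2048 = 4.395 mV.
(2.10678 − 0)/0.00439453 = 479.4095; ⌊·⌋ gives code 479.
Code 479 maps back to 0 + 479×0.00439453 V = 2.1049805 V.
V_in − V_rec = 0.00179953 V = 1.800 mV.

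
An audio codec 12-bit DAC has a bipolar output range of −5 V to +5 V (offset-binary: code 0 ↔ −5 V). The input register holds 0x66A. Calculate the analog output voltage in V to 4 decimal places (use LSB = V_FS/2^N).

LSB = 10 V / 2^12 = 2.441 mV.
Code 0x66A = 1642 decimal.
V_out = (−5) + 1642 × 0.00244141 V = -0.991211 V.

-0.9912 V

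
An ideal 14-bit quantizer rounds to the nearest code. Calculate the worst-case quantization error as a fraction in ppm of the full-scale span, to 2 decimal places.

30.52 ppm

Rounding → worst-case error = ½ LSB = V_FS/2^15, so 1e+06/32768 = 30.5176 ppm of full scale.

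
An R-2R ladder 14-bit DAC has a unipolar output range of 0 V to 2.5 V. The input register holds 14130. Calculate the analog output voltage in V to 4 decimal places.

LSB = 2.5 V / 2^14 = 152.59 µV.
V_out = 0 + 14130 × 0.000152588 V = 2.15607 V.

2.1561 V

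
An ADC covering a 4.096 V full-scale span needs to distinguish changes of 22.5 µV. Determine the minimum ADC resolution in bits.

18 bits

Number of steps required ≥ 4.096 V / 22.5 µV = 182044.44.
Need 2^N ≥ 182044.44; 2^17 = 131072, 2^18 = 262144.
Minimum N = 18.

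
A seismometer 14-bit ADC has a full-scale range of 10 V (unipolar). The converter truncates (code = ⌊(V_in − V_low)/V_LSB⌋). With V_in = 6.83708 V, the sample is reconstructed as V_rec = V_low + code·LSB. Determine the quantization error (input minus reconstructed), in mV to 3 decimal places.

One LSB is 10 V / 16384 = 0.610 mV.
Scaled input = 11201.8719 LSBs, so code = 11201.
V_rec = 0 + 11201·0.000610352 = 6.8365479 V.
Error = 6.83708 − 6.8365479 = 0.000532148 V = 0.532 mV.

0.532 mV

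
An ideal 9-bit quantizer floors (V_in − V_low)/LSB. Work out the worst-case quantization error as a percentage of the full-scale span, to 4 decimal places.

Truncating → worst-case error = 1 LSB = V_FS/2^9, so 100/512 = 0.195312 % of full scale.

0.1953 %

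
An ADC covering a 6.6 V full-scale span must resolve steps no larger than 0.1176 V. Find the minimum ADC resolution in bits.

6 bits

Number of steps required ≥ 6.6 V / 0.1176 V = 56.12.
Need 2^N ≥ 56.12; 2^5 = 32, 2^6 = 64.
Minimum N = 6.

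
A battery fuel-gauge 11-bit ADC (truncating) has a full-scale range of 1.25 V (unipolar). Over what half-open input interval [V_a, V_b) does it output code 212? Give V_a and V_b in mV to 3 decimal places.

[129.395 mV, 130.005 mV)

LSB = 1.25/2^11 = 0.610 mV.
V_a = V_low + 212·LSB = 0.129395 V; V_b = V_low + 213·LSB = 0.130005 V.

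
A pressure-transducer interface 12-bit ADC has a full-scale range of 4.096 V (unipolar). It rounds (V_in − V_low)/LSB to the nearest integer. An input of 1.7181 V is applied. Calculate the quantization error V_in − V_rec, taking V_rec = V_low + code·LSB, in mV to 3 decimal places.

0.100 mV

One LSB is 4.096 V / 4096 = 1.000 mV.
(1.7181 − 0)/0.001 = 1718.1000; round gives code 1718.
Code 1718 maps back to 0 + 1718×0.001 V = 1.718 V.
Error = 1.7181 − 1.718 = 0.0001 V = 0.100 mV.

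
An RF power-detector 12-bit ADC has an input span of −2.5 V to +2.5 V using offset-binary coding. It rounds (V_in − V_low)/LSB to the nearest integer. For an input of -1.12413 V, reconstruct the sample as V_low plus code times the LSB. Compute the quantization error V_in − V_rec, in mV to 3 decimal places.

One LSB is 5 V / 4096 = 1.221 mV.
(V_in − V_low)/LSB = (-1.12413 − (−2.5))/0.0012207 = 1127.1127 → code 1127 (round).
Reconstructed: -1.1242676 V.
Difference: 0.000137578 V → 0.138 mV.

0.138 mV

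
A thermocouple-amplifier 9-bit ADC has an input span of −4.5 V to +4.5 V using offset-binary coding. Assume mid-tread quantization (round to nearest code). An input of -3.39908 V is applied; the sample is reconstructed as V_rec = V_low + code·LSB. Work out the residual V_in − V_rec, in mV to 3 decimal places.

Step size: 9 V ÷ 2^9 = 17.578 mV.
(V_in − V_low)/LSB = (-3.39908 − (−4.5))/0.0175781 = 62.6301 → code 63 (round).
Code 63 maps back to (−4.5) + 63×0.0175781 V = -3.3925781 V.
Error = -3.39908 − (−3.3925781) = -0.00650187 V = -6.502 mV.

-6.502 mV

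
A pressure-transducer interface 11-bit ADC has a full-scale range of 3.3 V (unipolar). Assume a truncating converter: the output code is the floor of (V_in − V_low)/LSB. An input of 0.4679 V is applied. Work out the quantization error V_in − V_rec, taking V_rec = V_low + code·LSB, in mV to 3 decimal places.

0.615 mV

Step size: 3.3 V ÷ 2^11 = 1.611 mV.
(V_in − V_low)/LSB = (0.4679 − 0)/0.00161133 = 290.3816 → code 290 (floor).
Reconstructed: 0.46728516 V.
Error = 0.4679 − 0.46728516 = 0.000614844 V = 0.615 mV.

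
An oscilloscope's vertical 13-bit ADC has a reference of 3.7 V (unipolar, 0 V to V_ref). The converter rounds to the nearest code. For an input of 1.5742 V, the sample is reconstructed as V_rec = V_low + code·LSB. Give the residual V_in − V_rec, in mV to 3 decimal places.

0.164 mV

One LSB is 3.7 V / 8192 = 451.66 µV.
(1.5742 − 0)/0.00045166 = 3485.3639; round gives code 3485.
Code 3485 maps back to 0 + 3485×0.00045166 V = 1.5740356 V.
Error = 1.5742 − 1.5740356 = 0.000164355 V = 0.164 mV.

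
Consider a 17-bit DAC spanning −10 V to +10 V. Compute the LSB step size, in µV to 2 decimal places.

Full-scale span = 20 V.
LSB = 20 / 2^17 = 20 / 131072 = 0.000152588 V = 152.59 µV.

152.59 µV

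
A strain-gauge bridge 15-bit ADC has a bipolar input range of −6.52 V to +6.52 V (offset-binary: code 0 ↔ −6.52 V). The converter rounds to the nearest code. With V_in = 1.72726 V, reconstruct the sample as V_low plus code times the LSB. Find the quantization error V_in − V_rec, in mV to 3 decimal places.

0.160 mV

Step size: 13.04 V ÷ 2^15 = 397.95 µV.
(1.72726 − (−6.52))/0.000397949 = 20724.4030; round gives code 20724.
Reconstructed: 1.7270996 V.
Difference: 0.000160391 V → 0.160 mV.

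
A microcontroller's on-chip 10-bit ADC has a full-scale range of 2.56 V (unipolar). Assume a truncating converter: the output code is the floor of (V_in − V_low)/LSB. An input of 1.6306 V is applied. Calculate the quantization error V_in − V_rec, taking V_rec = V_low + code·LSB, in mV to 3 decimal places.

0.600 mV

LSB = 2.56/2^10 = 2.500 mV.
Scaled input = 652.2400 LSBs, so code = 652.
V_rec = 0 + 652·0.0025 = 1.63 V.
Difference: 0.0006 V → 0.600 mV.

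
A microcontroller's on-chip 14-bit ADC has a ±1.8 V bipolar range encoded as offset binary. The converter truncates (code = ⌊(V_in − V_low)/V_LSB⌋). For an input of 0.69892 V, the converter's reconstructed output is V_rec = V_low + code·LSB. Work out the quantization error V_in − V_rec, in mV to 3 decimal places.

0.190 mV

Step size: 3.6 V ÷ 2^14 = 219.73 µV.
Scaled input = 11372.8626 LSBs, so code = 11372.
Reconstructed: 0.69873047 V.
V_in − V_rec = 0.000189531 V = 0.190 mV.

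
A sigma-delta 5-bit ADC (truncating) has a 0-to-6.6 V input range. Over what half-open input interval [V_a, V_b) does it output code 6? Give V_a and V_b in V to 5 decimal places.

LSB = 6.6/2^5 = 206.250 mV.
V_a = V_low + 6·LSB = 1.2375 V; V_b = V_low + 7·LSB = 1.44375 V.

[1.23750 V, 1.44375 V)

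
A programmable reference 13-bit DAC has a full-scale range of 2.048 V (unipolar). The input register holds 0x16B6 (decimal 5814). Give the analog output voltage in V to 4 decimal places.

1.4535 V

LSB = 2.048 V / 2^13 = 250.00 µV.
Code 0x16B6 = 5814 decimal.
V_out = 0 + 5814 × 0.00025 V = 1.4535 V.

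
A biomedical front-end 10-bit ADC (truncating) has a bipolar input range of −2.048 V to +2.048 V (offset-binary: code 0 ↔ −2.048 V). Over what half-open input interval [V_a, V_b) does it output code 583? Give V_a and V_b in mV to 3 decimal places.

LSB = 4.096/2^10 = 4.000 mV.
V_a = V_low + 583·LSB = 0.284 V; V_b = V_low + 584·LSB = 0.288 V.

[284.000 mV, 288.000 mV)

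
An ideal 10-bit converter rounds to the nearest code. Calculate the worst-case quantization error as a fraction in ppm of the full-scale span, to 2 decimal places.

488.28 ppm

Rounding → worst-case error = ½ LSB = V_FS/2^11, so 1e+06/2048 = 488.281 ppm of full scale.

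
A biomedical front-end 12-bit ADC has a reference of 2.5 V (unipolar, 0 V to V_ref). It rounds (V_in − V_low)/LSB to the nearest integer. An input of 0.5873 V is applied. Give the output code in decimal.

code 962

LSB = 2.5 V / 4096 = 0.610 mV.
(0.5873 − 0) / 0.000610352 = 962.232 LSBs.
round(962.232) = 962.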